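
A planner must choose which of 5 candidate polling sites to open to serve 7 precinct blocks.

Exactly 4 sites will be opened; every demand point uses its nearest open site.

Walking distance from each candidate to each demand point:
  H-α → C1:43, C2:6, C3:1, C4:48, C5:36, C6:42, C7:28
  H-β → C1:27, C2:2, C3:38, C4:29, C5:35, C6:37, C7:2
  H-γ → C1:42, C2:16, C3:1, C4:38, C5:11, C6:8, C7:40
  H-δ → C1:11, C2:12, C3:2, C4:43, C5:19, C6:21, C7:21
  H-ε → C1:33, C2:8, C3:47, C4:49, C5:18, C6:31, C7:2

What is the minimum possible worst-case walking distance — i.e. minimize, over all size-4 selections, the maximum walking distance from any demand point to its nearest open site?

29

Open {H-α, H-β, H-γ, H-δ}.
  Farthest demand point is C4 at walking distance 29 (to H-β); all others are ≤ 29.
With {H-α, H-β, H-γ, H-ε} the worst case is 29.
With {H-α, H-β, H-δ, H-ε} the worst case is 29.
No size-4 selection achieves below 29.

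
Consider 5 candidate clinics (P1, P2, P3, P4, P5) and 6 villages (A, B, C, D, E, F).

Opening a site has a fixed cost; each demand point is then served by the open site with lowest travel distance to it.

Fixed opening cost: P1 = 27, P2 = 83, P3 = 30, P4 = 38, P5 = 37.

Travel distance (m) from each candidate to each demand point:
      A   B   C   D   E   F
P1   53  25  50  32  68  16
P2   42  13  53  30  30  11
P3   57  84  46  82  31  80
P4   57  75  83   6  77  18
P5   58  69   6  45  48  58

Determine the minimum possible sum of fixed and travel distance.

244

Open {P1, P5}: assign each demand point to its cheapest open site.
  A→P1 53, B→P1 25, C→P5 6, D→P1 32, E→P5 48, F→P1 16
  travel distance 180, fixed 64 → total 244.
Compare {P2, P5}: travel distance 132 + fixed 120 = 252.
Compare {P1, P4, P5}: travel distance 154 + fixed 102 = 256.
Compare {P1, P3, P5}: travel distance 163 + fixed 94 = 257.
All other subsets cost ≥ 252. Minimum total cost: 244.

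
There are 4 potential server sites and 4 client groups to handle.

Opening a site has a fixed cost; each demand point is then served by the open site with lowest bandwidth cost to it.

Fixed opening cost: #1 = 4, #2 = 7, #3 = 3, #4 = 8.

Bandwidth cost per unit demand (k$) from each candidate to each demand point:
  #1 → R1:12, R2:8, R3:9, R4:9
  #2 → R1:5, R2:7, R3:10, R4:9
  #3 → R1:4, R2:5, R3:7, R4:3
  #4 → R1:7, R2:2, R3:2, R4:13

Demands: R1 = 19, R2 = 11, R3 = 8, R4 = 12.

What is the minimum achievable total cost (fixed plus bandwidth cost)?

Open {#3, #4}: assign each demand point to its cheapest open site.
  R1→#3 19×4=76, R2→#4 11×2=22, R3→#4 8×2=16, R4→#3 12×3=36
  bandwidth cost 150, fixed 11 → total 161.
Compare {#1, #3, #4}: bandwidth cost 150 + fixed 15 = 165.
Compare {#2, #3, #4}: bandwidth cost 150 + fixed 18 = 168.
Compare {#1, #2, #3, #4}: bandwidth cost 150 + fixed 22 = 172.
All other subsets cost ≥ 165. Minimum total cost: 161.

161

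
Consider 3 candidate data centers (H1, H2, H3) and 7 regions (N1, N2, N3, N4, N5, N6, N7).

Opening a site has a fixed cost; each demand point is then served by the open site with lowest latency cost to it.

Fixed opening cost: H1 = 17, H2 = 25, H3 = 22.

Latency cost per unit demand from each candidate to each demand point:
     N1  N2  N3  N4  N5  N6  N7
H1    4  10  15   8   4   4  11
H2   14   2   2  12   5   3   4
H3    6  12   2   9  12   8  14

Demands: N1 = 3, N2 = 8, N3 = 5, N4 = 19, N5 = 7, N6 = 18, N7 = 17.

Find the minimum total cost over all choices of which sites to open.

Open {H1, H2}: assign each demand point to its cheapest open site.
  N1→H1 3×4=12, N2→H2 8×2=16, N3→H2 5×2=10, N4→H1 19×8=152, N5→H1 7×4=28, N6→H2 18×3=54, N7→H2 17×4=68
  latency cost 340, fixed 42 → total 382.
Compare {H1, H2, H3}: latency cost 340 + fixed 64 = 404.
Compare {H2, H3}: latency cost 372 + fixed 47 = 419.
Compare {H2}: latency cost 453 + fixed 25 = 478.
All other subsets cost ≥ 404. Minimum total cost: 382.

382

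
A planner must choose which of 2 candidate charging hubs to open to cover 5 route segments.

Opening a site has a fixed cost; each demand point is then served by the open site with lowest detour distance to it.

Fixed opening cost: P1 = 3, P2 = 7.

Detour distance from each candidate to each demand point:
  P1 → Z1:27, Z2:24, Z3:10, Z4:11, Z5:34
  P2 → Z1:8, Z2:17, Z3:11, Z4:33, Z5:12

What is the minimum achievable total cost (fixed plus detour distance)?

68

Open {P1, P2}: assign each demand point to its cheapest open site.
  Z1→P2 8, Z2→P2 17, Z3→P1 10, Z4→P1 11, Z5→P2 12
  detour distance 58, fixed 10 → total 68.
Compare {P2}: detour distance 81 + fixed 7 = 88.
Compare {P1}: detour distance 106 + fixed 3 = 109.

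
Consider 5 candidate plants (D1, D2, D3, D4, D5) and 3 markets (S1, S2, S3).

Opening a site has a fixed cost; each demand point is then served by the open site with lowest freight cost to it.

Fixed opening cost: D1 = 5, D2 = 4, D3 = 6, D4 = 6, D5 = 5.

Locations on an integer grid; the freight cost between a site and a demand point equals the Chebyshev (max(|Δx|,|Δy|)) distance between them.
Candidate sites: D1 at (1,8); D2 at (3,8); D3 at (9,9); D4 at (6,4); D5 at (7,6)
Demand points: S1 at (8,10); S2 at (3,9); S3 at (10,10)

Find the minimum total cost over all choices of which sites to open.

13

Open {D2, D3}: assign each demand point to its cheapest open site.
  S1→D3 1, S2→D2 1, S3→D3 1
  freight cost 3, fixed 10 → total 13.
Compare {D3}: freight cost 8 + fixed 6 = 14.
Compare {D1, D3}: freight cost 4 + fixed 11 = 15.
Compare {D2}: freight cost 13 + fixed 4 = 17.
All other subsets cost ≥ 14. Minimum total cost: 13.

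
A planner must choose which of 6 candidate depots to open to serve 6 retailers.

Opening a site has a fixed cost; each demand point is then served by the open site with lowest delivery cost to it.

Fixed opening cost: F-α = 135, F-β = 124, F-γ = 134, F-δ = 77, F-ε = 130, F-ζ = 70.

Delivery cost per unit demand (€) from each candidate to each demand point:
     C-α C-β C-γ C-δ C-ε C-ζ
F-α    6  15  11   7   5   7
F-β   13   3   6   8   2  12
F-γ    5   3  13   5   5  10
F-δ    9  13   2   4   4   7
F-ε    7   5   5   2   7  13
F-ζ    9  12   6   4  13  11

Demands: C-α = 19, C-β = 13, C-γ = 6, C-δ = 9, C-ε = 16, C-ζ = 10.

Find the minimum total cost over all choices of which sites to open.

Open {F-γ, F-δ}: assign each demand point to its cheapest open site.
  C-α→F-γ 19×5=95, C-β→F-γ 13×3=39, C-γ→F-δ 6×2=12, C-δ→F-δ 9×4=36, C-ε→F-δ 16×4=64, C-ζ→F-δ 10×7=70
  delivery cost 316, fixed 211 → total 527.
Compare {F-β, F-δ}: delivery cost 360 + fixed 201 = 561.
Compare {F-δ, F-ε}: delivery cost 362 + fixed 207 = 569.
Compare {F-γ}: delivery cost 437 + fixed 134 = 571.
All other subsets cost ≥ 561. Minimum total cost: 527.

527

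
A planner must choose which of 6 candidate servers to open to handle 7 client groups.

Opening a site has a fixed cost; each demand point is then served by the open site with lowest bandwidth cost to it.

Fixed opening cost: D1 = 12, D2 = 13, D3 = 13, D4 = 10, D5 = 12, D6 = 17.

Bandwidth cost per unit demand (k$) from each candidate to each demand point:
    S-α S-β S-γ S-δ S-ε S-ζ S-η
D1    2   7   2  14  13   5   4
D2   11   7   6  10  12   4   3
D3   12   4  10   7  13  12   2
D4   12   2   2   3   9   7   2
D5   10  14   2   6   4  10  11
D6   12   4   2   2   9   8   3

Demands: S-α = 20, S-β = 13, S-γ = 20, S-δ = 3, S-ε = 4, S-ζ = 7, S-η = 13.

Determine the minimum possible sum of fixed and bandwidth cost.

Open {D1, D4, D5}: assign each demand point to its cheapest open site.
  S-α→D1 20×2=40, S-β→D4 13×2=26, S-γ→D1 20×2=40, S-δ→D4 3×3=9, S-ε→D5 4×4=16, S-ζ→D1 7×5=35, S-η→D4 13×2=26
  bandwidth cost 192, fixed 34 → total 226.
Compare {D1, D2, D4, D5}: bandwidth cost 185 + fixed 47 = 232.
Compare {D1, D4}: bandwidth cost 212 + fixed 22 = 234.
Compare {D1, D3, D4, D5}: bandwidth cost 192 + fixed 47 = 239.
All other subsets cost ≥ 232. Minimum total cost: 226.

226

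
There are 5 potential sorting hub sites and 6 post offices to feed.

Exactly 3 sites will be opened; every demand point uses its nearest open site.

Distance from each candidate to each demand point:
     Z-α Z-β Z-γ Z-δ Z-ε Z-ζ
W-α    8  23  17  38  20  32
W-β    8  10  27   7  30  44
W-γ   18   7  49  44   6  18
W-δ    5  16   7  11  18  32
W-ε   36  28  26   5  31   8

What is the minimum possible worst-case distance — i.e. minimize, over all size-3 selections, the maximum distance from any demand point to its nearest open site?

8

Open {W-γ, W-δ, W-ε}.
  Farthest demand point is Z-ζ at distance 8 (to W-ε); all others are ≤ 8.
With {W-α, W-γ, W-ε} the worst case is 17.
With {W-α, W-β, W-γ} the worst case is 18.
No size-3 selection achieves below 8.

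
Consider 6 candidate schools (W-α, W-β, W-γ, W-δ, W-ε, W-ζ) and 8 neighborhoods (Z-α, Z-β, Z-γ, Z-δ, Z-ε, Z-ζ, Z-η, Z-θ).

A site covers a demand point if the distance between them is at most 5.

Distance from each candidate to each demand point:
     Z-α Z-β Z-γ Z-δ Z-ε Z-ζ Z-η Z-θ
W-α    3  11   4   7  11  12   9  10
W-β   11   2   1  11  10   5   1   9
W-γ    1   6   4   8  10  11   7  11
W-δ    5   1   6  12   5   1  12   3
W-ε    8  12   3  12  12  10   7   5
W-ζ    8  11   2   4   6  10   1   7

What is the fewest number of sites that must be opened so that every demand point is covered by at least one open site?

Coverage sets (demand points within 5 of each site):
  W-α: {Z-α, Z-γ}
  W-β: {Z-β, Z-γ, Z-ζ, Z-η}
  W-γ: {Z-α, Z-γ}
  W-δ: {Z-α, Z-β, Z-ε, Z-ζ, Z-θ}
  W-ε: {Z-γ, Z-θ}
  W-ζ: {Z-γ, Z-δ, Z-η}
No single site covers all 8 demand points.
But {W-δ, W-ζ} covers everything, so the minimum is 2.

2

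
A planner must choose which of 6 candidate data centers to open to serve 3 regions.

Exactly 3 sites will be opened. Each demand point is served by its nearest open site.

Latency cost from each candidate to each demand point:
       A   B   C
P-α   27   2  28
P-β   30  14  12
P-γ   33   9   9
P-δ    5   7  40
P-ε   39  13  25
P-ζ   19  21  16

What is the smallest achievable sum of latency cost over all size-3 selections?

16

Open {P-α, P-γ, P-δ}.
  A→P-δ 5, B→P-α 2, C→P-γ 9  ⇒ total 16.
Compare {P-α, P-β, P-δ}: total 19.
Compare {P-β, P-γ, P-δ}: total 21.
No size-3 selection does better; minimum is 16.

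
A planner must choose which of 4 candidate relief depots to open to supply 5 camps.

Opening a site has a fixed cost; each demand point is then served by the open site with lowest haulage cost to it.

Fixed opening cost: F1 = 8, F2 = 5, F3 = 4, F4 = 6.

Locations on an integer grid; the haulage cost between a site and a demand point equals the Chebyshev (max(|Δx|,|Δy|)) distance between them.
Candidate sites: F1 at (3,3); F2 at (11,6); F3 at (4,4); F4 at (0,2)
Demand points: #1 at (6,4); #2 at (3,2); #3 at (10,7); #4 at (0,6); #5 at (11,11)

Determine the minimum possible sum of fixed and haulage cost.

23

Open {F2, F3}: assign each demand point to its cheapest open site.
  #1→F3 2, #2→F3 2, #3→F2 1, #4→F3 4, #5→F2 5
  haulage cost 14, fixed 9 → total 23.
Compare {F3}: haulage cost 21 + fixed 4 = 25.
Compare {F1, F2}: haulage cost 13 + fixed 13 = 26.
Compare {F2, F4}: haulage cost 18 + fixed 11 = 29.
All other subsets cost ≥ 25. Minimum total cost: 23.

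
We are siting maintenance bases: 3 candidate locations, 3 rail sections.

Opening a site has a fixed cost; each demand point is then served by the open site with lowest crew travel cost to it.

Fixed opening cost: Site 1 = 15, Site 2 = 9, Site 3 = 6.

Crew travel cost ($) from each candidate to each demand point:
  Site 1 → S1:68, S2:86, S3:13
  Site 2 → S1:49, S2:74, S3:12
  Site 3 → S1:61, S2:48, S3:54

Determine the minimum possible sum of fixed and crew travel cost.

124

Open {Site 2, Site 3}: assign each demand point to its cheapest open site.
  S1→Site 2 49, S2→Site 3 48, S3→Site 2 12
  crew travel cost 109, fixed 15 → total 124.
Compare {Site 1, Site 2, Site 3}: crew travel cost 109 + fixed 30 = 139.
Compare {Site 1, Site 3}: crew travel cost 122 + fixed 21 = 143.
Compare {Site 2}: crew travel cost 135 + fixed 9 = 144.
All other subsets cost ≥ 139. Minimum total cost: 124.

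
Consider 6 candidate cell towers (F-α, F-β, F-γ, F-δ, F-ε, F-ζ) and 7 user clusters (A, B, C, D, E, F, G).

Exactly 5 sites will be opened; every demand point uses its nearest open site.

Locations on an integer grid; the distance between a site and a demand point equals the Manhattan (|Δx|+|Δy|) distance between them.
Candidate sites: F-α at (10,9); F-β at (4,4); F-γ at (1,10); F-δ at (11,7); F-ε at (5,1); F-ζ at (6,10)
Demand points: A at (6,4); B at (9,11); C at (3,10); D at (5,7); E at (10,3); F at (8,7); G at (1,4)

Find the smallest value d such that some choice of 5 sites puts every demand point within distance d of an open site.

Open {F-α, F-β, F-γ, F-δ, F-ε}.
  Farthest demand point is E at distance 5 (to F-δ); all others are ≤ 5.
With {F-α, F-β, F-γ, F-δ, F-ζ} the worst case is 5.
With {F-α, F-β, F-δ, F-ε, F-ζ} the worst case is 5.
No size-5 selection achieves below 5.

5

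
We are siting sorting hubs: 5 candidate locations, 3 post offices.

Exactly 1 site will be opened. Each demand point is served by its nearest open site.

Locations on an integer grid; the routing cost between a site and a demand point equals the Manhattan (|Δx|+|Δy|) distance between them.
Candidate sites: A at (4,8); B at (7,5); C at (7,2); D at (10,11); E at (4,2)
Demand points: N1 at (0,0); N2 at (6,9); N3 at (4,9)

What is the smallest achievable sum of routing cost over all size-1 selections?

16

Open {A}.
  N1→A 12, N2→A 3, N3→A 1  ⇒ total 16.
Compare {E}: total 22.
Compare {B}: total 24.
No size-1 selection does better; minimum is 16.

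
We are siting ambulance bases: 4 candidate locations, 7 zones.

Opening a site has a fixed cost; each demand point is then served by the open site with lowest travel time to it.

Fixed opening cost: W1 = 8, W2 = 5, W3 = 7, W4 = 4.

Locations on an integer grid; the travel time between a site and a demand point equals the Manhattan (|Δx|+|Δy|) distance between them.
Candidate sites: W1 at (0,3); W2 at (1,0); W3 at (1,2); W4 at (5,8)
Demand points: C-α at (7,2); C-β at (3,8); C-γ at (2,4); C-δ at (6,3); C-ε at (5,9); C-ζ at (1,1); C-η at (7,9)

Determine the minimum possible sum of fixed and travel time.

33

Open {W3, W4}: assign each demand point to its cheapest open site.
  C-α→W3 6, C-β→W4 2, C-γ→W3 3, C-δ→W3 6, C-ε→W4 1, C-ζ→W3 1, C-η→W4 3
  travel time 22, fixed 11 → total 33.
Compare {W2, W4}: travel time 26 + fixed 9 = 35.
Compare {W1, W4}: travel time 26 + fixed 12 = 38.
Compare {W2, W3, W4}: travel time 22 + fixed 16 = 38.
All other subsets cost ≥ 35. Minimum total cost: 33.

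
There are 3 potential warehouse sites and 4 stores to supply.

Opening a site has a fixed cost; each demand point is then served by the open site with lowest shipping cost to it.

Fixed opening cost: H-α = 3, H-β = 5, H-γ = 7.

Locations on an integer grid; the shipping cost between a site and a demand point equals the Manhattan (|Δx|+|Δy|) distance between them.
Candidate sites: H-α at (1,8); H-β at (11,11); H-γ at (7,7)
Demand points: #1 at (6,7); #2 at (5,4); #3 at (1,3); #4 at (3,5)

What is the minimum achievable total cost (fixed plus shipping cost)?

Open {H-α, H-γ}: assign each demand point to its cheapest open site.
  #1→H-γ 1, #2→H-γ 5, #3→H-α 5, #4→H-α 5
  shipping cost 16, fixed 10 → total 26.
Compare {H-α}: shipping cost 24 + fixed 3 = 27.
Compare {H-γ}: shipping cost 22 + fixed 7 = 29.
Compare {H-α, H-β, H-γ}: shipping cost 16 + fixed 15 = 31.
All other subsets cost ≥ 27. Minimum total cost: 26.

26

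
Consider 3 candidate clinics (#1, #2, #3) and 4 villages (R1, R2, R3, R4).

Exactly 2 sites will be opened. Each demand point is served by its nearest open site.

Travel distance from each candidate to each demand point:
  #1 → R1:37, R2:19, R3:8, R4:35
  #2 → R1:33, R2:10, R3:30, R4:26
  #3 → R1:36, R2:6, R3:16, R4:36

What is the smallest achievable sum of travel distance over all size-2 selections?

77

Open {#1, #2}.
  R1→#2 33, R2→#2 10, R3→#1 8, R4→#2 26  ⇒ total 77.
Compare {#2, #3}: total 81.
Compare {#1, #3}: total 85.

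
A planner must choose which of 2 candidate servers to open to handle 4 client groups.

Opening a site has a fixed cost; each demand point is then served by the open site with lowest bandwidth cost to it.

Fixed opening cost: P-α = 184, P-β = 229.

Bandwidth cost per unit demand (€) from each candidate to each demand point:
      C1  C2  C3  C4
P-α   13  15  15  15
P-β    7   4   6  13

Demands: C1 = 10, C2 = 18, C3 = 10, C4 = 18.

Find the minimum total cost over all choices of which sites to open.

Open {P-β}: assign each demand point to its cheapest open site.
  C1→P-β 10×7=70, C2→P-β 18×4=72, C3→P-β 10×6=60, C4→P-β 18×13=234
  bandwidth cost 436, fixed 229 → total 665.
Compare {P-α, P-β}: bandwidth cost 436 + fixed 413 = 849.
Compare {P-α}: bandwidth cost 820 + fixed 184 = 1004.

665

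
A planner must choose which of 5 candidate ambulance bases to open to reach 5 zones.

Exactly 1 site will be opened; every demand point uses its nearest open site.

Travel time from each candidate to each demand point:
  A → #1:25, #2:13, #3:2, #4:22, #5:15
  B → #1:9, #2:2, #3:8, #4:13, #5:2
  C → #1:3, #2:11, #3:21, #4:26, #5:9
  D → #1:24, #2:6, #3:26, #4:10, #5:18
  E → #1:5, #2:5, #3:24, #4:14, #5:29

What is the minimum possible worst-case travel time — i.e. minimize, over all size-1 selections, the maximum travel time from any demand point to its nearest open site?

13

Open {B}.
  Farthest demand point is #4 at travel time 13 (to B); all others are ≤ 13.
With {A} the worst case is 25.
With {C} the worst case is 26.
No size-1 selection achieves below 13.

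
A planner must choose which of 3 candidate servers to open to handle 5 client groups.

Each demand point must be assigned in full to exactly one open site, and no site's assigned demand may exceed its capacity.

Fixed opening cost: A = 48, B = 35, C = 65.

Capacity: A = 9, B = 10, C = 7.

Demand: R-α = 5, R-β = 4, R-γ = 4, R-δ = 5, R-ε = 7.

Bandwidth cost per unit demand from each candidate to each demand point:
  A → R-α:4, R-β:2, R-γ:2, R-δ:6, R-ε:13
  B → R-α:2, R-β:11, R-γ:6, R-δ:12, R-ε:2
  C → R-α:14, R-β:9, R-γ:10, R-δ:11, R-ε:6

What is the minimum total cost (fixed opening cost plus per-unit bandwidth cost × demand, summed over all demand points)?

262

Open {A, B, C}; cheapest assignment that respects the capacities:
  A (cap 9, load 9): R-β, R-δ — cost 4×2 + 5×6 = 38
  B (cap 10, load 9): R-α, R-γ — cost 5×2 + 4×6 = 34
  C (cap 7, load 7): R-ε — cost 7×6 = 42
  Shipping 114, fixed 148 → total 262.
  Any other capacity-feasible assignment to {A, B, C} ships for at least 114.
Total demand is 25 and no other set of sites has combined capacity ≥ 25, so {A, B, C} is the only feasible choice of open sites. Minimum: 262.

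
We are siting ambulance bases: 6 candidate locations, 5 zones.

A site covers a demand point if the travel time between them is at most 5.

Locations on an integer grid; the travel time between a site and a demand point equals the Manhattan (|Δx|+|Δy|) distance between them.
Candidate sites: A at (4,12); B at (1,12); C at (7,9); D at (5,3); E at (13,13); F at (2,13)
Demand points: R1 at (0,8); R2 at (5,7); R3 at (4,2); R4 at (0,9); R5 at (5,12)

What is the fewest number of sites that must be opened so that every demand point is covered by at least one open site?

Coverage sets (demand points within 5 of each site):
  A: {R5}
  B: {R1, R4, R5}
  C: {R2, R5}
  D: {R2, R3}
  E: {}
  F: {R5}
No single site covers all 5 demand points.
But {B, D} covers everything, so the minimum is 2.

2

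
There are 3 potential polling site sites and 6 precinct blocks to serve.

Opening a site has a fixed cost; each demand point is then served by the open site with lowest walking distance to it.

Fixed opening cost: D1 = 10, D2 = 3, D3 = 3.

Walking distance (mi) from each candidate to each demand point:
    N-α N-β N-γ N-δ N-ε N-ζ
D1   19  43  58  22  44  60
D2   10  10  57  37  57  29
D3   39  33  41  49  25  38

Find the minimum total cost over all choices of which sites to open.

153

Open {D1, D2, D3}: assign each demand point to its cheapest open site.
  N-α→D2 10, N-β→D2 10, N-γ→D3 41, N-δ→D1 22, N-ε→D3 25, N-ζ→D2 29
  walking distance 137, fixed 16 → total 153.
Compare {D2, D3}: walking distance 152 + fixed 6 = 158.
Compare {D1, D2}: walking distance 172 + fixed 13 = 185.
Compare {D1, D3}: walking distance 178 + fixed 13 = 191.
All other subsets cost ≥ 158. Minimum total cost: 153.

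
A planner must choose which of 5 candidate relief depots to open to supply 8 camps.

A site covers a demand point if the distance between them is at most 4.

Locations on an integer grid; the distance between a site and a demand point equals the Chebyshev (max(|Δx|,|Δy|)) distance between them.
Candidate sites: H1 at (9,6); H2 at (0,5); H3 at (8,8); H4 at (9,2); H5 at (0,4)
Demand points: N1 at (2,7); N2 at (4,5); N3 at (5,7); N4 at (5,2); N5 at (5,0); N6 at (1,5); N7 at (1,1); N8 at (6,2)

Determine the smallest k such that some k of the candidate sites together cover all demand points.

Coverage sets (demand points within 4 of each site):
  H1: {N3, N4, N8}
  H2: {N1, N2, N6, N7}
  H3: {N2, N3}
  H4: {N4, N5, N8}
  H5: {N1, N2, N6, N7}
No 2 sites suffice: every size-2 union leaves at least one demand point uncovered.
But {H1, H2, H4} covers everything, so the minimum is 3.

3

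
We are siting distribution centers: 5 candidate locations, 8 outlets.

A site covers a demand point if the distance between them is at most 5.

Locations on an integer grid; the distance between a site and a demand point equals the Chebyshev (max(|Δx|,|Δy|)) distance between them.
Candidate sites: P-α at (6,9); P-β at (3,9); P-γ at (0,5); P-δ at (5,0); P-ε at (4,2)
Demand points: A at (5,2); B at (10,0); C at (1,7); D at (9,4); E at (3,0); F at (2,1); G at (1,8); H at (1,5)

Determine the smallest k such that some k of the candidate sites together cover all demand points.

2

Coverage sets (demand points within 5 of each site):
  P-α: {C, D, G, H}
  P-β: {C, G, H}
  P-γ: {A, C, E, F, G, H}
  P-δ: {A, B, D, E, F, H}
  P-ε: {A, C, D, E, F, H}
No single site covers all 8 demand points.
But {P-α, P-δ} covers everything, so the minimum is 2.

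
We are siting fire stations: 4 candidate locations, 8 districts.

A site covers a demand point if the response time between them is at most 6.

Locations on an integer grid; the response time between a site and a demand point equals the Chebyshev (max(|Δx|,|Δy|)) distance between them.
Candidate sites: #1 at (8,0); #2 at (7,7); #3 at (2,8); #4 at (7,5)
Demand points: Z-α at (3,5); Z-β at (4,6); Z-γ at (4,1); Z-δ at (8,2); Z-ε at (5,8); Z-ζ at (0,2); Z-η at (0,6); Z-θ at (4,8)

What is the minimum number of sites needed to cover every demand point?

Coverage sets (demand points within 6 of each site):
  #1: {Z-α, Z-β, Z-γ, Z-δ}
  #2: {Z-α, Z-β, Z-γ, Z-δ, Z-ε, Z-θ}
  #3: {Z-α, Z-β, Z-δ, Z-ε, Z-ζ, Z-η, Z-θ}
  #4: {Z-α, Z-β, Z-γ, Z-δ, Z-ε, Z-θ}
No single site covers all 8 demand points.
But {#1, #3} covers everything, so the minimum is 2.

2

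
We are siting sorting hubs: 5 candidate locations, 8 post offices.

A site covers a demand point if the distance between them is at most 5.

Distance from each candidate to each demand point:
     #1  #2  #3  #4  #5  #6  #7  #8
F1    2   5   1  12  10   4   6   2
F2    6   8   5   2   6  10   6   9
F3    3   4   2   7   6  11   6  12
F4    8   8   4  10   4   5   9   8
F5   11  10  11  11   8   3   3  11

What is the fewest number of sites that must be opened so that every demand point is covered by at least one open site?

Coverage sets (demand points within 5 of each site):
  F1: {#1, #2, #3, #6, #8}
  F2: {#3, #4}
  F3: {#1, #2, #3}
  F4: {#3, #5, #6}
  F5: {#6, #7}
No 3 sites suffice: every size-3 union leaves at least one demand point uncovered.
But {F1, F2, F4, F5} covers everything, so the minimum is 4.

4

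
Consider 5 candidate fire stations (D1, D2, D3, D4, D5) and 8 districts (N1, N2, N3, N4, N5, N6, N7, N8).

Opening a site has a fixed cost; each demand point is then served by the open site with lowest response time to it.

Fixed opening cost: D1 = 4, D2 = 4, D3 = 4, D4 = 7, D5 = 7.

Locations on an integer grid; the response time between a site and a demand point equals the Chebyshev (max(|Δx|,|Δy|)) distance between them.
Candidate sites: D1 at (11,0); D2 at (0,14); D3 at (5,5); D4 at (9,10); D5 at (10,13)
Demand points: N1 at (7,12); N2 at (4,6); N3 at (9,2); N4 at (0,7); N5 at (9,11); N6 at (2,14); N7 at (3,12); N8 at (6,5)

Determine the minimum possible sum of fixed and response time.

Open {D2, D3, D4}: assign each demand point to its cheapest open site.
  N1→D4 2, N2→D3 1, N3→D3 4, N4→D3 5, N5→D4 1, N6→D2 2, N7→D2 3, N8→D3 1
  response time 19, fixed 15 → total 34.
Compare {D2, D3, D5}: response time 21 + fixed 15 = 36.
Compare {D1, D2, D3, D4}: response time 17 + fixed 19 = 36.
Compare {D2, D3}: response time 29 + fixed 8 = 37.
All other subsets cost ≥ 36. Minimum total cost: 34.

34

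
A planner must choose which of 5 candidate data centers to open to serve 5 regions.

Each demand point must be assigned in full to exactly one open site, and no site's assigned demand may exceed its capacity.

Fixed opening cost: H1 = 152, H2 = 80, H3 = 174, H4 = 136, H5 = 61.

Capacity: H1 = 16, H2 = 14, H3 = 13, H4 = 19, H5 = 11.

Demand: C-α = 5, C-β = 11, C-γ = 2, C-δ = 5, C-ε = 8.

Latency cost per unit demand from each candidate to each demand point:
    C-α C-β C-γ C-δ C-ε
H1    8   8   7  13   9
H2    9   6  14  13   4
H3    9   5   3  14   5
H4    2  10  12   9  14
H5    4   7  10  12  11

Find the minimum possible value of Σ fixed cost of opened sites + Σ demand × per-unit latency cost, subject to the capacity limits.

457

Open {H2, H4}; cheapest assignment that respects the capacities:
  H2 (cap 14, load 13): C-δ, C-ε — cost 5×13 + 8×4 = 97
  H4 (cap 19, load 18): C-α, C-β, C-γ — cost 5×2 + 11×10 + 2×12 = 144
  Shipping 241, fixed 216 → total 457.
  Any other capacity-feasible assignment to {H2, H4} ships for at least 241.
Compare {H2, H4, H5}: its best feasible assignment gives total 465.
Compare {H2, H3, H5}: its best feasible assignment gives total 488.
Every other set of open sites that can feasibly serve all demand totals ≥ 465 even under its best assignment. Minimum: 457.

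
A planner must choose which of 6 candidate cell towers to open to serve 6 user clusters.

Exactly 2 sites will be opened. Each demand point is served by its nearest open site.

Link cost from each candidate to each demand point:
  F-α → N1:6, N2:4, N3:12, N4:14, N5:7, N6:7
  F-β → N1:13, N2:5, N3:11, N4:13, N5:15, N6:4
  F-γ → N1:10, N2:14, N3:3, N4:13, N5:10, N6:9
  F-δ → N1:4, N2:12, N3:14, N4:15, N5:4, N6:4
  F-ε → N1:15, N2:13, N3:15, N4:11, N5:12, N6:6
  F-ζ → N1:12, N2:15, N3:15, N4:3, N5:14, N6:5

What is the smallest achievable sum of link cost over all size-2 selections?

Open {F-α, F-ζ}.
  N1→F-α 6, N2→F-α 4, N3→F-α 12, N4→F-ζ 3, N5→F-α 7, N6→F-ζ 5  ⇒ total 37.
Compare {F-α, F-γ}: total 40.
Compare {F-γ, F-δ}: total 40.
No size-2 selection does better; minimum is 37.

37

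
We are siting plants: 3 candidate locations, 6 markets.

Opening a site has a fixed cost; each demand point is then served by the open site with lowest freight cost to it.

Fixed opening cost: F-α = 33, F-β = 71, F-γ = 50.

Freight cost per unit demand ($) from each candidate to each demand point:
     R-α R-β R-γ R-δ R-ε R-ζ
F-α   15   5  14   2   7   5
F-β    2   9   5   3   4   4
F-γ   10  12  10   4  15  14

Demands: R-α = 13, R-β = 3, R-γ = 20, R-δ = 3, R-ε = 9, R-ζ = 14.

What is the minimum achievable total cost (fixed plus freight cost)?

Open {F-β}: assign each demand point to its cheapest open site.
  R-α→F-β 13×2=26, R-β→F-β 3×9=27, R-γ→F-β 20×5=100, R-δ→F-β 3×3=9, R-ε→F-β 9×4=36, R-ζ→F-β 14×4=56
  freight cost 254, fixed 71 → total 325.
Compare {F-α, F-β}: freight cost 239 + fixed 104 = 343.
Compare {F-β, F-γ}: freight cost 254 + fixed 121 = 375.
Compare {F-α, F-β, F-γ}: freight cost 239 + fixed 154 = 393.
All other subsets cost ≥ 343. Minimum total cost: 325.

325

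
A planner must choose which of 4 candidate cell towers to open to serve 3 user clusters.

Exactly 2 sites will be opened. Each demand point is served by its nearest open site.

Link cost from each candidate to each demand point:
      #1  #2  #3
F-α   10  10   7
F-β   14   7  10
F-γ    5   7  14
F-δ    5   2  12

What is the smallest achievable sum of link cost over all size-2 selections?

Open {F-α, F-δ}.
  #1→F-δ 5, #2→F-δ 2, #3→F-α 7  ⇒ total 14.
Compare {F-β, F-δ}: total 17.
Compare {F-α, F-γ}: total 19.
No size-2 selection does better; minimum is 14.

14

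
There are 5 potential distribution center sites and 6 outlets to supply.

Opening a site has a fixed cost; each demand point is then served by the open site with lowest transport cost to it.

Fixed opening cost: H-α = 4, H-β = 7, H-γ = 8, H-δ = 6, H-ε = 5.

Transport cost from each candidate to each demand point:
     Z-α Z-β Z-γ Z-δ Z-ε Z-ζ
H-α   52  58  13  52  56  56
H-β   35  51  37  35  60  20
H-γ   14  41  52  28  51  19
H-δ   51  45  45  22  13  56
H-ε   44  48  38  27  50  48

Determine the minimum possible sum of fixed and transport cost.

140

Open {H-α, H-γ, H-δ}: assign each demand point to its cheapest open site.
  Z-α→H-γ 14, Z-β→H-γ 41, Z-γ→H-α 13, Z-δ→H-δ 22, Z-ε→H-δ 13, Z-ζ→H-γ 19
  transport cost 122, fixed 18 → total 140.
Compare {H-α, H-γ, H-δ, H-ε}: transport cost 122 + fixed 23 = 145.
Compare {H-α, H-β, H-γ, H-δ}: transport cost 122 + fixed 25 = 147.
Compare {H-α, H-β, H-γ, H-δ, H-ε}: transport cost 122 + fixed 30 = 152.
All other subsets cost ≥ 145. Minimum total cost: 140.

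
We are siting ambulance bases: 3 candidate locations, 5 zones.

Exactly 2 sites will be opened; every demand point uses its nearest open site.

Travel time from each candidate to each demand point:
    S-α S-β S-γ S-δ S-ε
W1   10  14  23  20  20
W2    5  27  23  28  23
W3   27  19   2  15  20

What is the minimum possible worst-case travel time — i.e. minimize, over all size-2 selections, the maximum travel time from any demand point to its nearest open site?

Open {W1, W3}.
  Farthest demand point is S-ε at travel time 20 (to W1); all others are ≤ 20.
With {W2, W3} the worst case is 20.
With {W1, W2} the worst case is 23.
No size-2 selection achieves below 20.

20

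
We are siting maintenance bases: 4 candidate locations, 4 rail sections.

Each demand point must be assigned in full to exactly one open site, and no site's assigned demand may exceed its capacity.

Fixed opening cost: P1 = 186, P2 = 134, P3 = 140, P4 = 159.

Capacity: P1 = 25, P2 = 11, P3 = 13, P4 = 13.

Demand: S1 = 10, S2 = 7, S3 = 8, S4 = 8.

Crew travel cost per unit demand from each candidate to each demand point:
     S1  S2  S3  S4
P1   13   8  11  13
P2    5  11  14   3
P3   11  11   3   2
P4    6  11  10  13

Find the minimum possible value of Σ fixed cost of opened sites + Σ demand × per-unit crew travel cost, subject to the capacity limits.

616

Open {P1, P3}; cheapest assignment that respects the capacities:
  P1 (cap 25, load 25): S1, S2, S3 — cost 10×13 + 7×8 + 8×11 = 274
  P3 (cap 13, load 8): S4 — cost 8×2 = 16
  Shipping 290, fixed 326 → total 616.
  Any other capacity-feasible assignment to {P1, P3} ships for at least 290.
Compare {P1, P2}: its best feasible assignment gives total 618.
Compare {P1, P4}: its best feasible assignment gives total 653.
Every other set of open sites that can feasibly serve all demand totals ≥ 618 even under its best assignment. Minimum: 616.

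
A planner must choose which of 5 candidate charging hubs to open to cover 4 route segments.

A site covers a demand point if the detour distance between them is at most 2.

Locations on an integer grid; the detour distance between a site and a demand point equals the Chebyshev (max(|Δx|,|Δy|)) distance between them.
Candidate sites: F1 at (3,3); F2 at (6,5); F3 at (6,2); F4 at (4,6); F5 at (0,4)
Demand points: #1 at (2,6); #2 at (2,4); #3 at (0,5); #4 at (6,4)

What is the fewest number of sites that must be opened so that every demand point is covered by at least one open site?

2

Coverage sets (demand points within 2 of each site):
  F1: {#2}
  F2: {#4}
  F3: {#4}
  F4: {#1, #2, #4}
  F5: {#1, #2, #3}
No single site covers all 4 demand points.
But {F2, F5} covers everything, so the minimum is 2.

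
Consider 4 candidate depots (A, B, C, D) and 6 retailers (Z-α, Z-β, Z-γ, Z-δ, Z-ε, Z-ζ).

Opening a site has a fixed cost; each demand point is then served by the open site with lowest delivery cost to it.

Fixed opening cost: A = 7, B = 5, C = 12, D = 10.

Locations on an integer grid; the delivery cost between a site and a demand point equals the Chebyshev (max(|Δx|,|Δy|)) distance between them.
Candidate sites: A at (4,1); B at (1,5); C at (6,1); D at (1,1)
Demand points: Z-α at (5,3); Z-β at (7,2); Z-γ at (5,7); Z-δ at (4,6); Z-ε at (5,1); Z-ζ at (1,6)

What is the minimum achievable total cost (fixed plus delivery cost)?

Open {A, B}: assign each demand point to its cheapest open site.
  Z-α→A 2, Z-β→A 3, Z-γ→B 4, Z-δ→B 3, Z-ε→A 1, Z-ζ→B 1
  delivery cost 14, fixed 12 → total 26.
Compare {B}: delivery cost 22 + fixed 5 = 27.
Compare {A}: delivery cost 22 + fixed 7 = 29.
Compare {B, C}: delivery cost 12 + fixed 17 = 29.
All other subsets cost ≥ 27. Minimum total cost: 26.

26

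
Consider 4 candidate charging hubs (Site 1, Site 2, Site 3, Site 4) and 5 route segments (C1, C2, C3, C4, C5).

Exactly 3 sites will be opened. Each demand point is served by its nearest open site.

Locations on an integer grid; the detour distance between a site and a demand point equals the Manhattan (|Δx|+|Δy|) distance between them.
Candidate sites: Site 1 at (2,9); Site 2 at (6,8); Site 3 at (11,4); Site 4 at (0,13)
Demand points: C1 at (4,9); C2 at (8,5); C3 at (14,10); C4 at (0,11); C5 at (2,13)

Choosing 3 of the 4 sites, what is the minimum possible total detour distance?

Open {Site 1, Site 3, Site 4}.
  C1→Site 1 2, C2→Site 3 4, C3→Site 3 9, C4→Site 4 2, C5→Site 4 2  ⇒ total 19.
Compare {Site 2, Site 3, Site 4}: total 20.
Compare {Site 1, Site 2, Site 4}: total 21.
No size-3 selection does better; minimum is 19.

19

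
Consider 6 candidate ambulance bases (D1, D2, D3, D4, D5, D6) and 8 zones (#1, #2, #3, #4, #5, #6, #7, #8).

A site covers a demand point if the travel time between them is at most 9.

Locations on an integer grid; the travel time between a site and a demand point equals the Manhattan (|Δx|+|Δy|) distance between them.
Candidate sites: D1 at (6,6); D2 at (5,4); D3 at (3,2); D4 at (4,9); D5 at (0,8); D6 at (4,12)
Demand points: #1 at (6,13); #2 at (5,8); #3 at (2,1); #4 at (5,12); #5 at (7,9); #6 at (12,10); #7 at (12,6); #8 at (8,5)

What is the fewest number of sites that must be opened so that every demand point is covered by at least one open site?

2

Coverage sets (demand points within 9 of each site):
  D1: {#1, #2, #3, #4, #5, #7, #8}
  D2: {#2, #3, #4, #5, #7, #8}
  D3: {#2, #3, #8}
  D4: {#1, #2, #4, #5, #6, #8}
  D5: {#2, #3, #4, #5}
  D6: {#1, #2, #4, #5}
No single site covers all 8 demand points.
But {D1, D4} covers everything, so the minimum is 2.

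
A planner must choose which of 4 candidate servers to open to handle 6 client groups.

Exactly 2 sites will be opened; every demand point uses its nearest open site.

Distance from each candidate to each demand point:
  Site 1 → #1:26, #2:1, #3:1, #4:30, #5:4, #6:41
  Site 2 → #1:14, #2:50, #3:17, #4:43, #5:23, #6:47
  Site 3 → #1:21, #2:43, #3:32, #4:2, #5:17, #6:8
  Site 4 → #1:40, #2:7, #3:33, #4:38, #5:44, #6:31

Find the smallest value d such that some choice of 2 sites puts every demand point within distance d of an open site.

Open {Site 1, Site 3}.
  Farthest demand point is #1 at distance 21 (to Site 3); all others are ≤ 21.
With {Site 1, Site 4} the worst case is 31.
With {Site 3, Site 4} the worst case is 32.
No size-2 selection achieves below 21.

21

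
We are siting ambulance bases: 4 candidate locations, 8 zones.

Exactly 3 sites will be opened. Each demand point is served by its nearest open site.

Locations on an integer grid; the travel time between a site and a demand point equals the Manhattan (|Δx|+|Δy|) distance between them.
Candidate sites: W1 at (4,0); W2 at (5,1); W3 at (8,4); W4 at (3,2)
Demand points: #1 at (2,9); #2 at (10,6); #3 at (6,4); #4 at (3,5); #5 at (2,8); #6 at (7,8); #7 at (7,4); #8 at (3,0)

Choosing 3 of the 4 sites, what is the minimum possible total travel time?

Open {W1, W3, W4}.
  #1→W4 8, #2→W3 4, #3→W3 2, #4→W4 3, #5→W4 7, #6→W3 5, #7→W3 1, #8→W1 1  ⇒ total 31.
Compare {W2, W3, W4}: total 32.
Compare {W1, W2, W3}: total 40.
No size-3 selection does better; minimum is 31.

31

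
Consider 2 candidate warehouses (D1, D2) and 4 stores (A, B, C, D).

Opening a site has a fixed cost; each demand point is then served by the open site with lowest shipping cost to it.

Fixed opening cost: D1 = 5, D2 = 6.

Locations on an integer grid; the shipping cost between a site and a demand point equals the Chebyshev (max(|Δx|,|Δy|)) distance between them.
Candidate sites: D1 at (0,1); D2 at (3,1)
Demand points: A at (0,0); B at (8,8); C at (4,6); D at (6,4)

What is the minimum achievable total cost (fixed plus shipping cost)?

24

Open {D2}: assign each demand point to its cheapest open site.
  A→D2 3, B→D2 7, C→D2 5, D→D2 3
  shipping cost 18, fixed 6 → total 24.
Compare {D1}: shipping cost 20 + fixed 5 = 25.
Compare {D1, D2}: shipping cost 16 + fixed 11 = 27.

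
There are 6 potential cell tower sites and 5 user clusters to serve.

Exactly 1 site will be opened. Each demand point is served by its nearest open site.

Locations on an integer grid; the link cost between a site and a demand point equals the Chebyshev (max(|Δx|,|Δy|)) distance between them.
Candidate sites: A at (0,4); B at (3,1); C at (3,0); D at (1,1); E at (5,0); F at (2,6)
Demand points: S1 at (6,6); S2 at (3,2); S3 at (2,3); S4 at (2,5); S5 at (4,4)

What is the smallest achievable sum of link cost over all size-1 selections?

14

Open {F}.
  S1→F 4, S2→F 4, S3→F 3, S4→F 1, S5→F 2  ⇒ total 14.
Compare {B}: total 15.
Compare {D}: total 16.
No size-1 selection does better; minimum is 14.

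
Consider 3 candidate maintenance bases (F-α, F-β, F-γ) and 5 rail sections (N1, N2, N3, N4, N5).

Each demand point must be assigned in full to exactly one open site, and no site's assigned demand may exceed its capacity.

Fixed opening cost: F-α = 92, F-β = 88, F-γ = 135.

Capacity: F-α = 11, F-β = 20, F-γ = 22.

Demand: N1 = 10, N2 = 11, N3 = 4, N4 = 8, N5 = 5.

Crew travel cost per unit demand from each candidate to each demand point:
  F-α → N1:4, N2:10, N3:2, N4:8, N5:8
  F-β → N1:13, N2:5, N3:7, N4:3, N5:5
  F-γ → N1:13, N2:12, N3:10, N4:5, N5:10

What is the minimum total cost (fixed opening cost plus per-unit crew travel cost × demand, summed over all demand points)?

501

Open {F-β, F-γ}; cheapest assignment that respects the capacities:
  F-β (cap 20, load 20): N2, N3, N5 — cost 11×5 + 4×7 + 5×5 = 108
  F-γ (cap 22, load 18): N1, N4 — cost 10×13 + 8×5 = 170
  Shipping 278, fixed 223 → total 501.
  Any other capacity-feasible assignment to {F-β, F-γ} ships for at least 278.
Compare {F-α, F-β, F-γ}: its best feasible assignment gives total 503.
Every other set of open sites that can feasibly serve all demand totals ≥ 503 even under its best assignment. Minimum: 501.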